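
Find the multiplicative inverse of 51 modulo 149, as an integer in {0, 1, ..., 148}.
Apply the extended Euclidean algorithm to (149, 51), tracking rows (r, s, t) with s·149 + t·51 = r. Each division r_prev = q·r_cur + r_new produces the new row as (previous row) − q·(current row):
  row A: (149, 1, 0)   [1·149 + 0·51 = 149]
  row B: (51, 0, 1)   [0·149 + 1·51 = 51]
  149 = 2·51 + 47   → row C = row A − 2·row B = (47, 1, −2)   [check: 1·149 − 2·51 = 47]
  51 = 1·47 + 4   → row D = row B − 1·row C = (4, −1, 3)   [check: −1·149 + 3·51 = 4]
  47 = 11·4 + 3   → row E = row C − 11·row D = (3, 12, −35)   [check: 12·149 − 35·51 = 3]
  4 = 1·3 + 1   → row F = row D − 1·row E = (1, −13, 38)   [check: −13·149 + 38·51 = 1]
  3 = 3·1 + 0   → remainder 0, stop. gcd = 1 (last nonzero row F).
The gcd is 1, so 51 is invertible mod 149. The last nonzero row gives −13·149 + 38·51 = 1, so t = 38. So 51^(−1) ≡ 38 (mod 149). Verify: 51 · 38 = 1938 ≡ 1 (mod 149). ✓

Final answer: 51^(−1) ≡ 38 (mod 149)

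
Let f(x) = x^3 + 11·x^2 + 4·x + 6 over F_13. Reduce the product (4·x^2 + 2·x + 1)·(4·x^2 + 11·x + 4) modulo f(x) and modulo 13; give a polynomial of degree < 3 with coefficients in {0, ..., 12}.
Multiply as integer polynomials: a · b = 16·x^4 + 52·x^3 + 42·x^2 + 19·x + 4. Reducing coefficients mod 13: a · b ≡ 3·x^4 + 3·x^2 + 6·x + 4. Now divide by f(x) = x^3 + 11·x^2 + 4·x + 6 in F_13[x], eliminating the leading term at each step:
  leading term 3·x^4: subtract (3·x)·f(x) = 3·x^4 + 7·x^3 + 12·x^2 + 5·x, leaving 6·x^3 + 4·x^2 + x + 4 (coefficients mod 13)
  leading term 6·x^3: subtract (6)·f(x) = 6·x^3 + x^2 + 11·x + 10, leaving 3·x^2 + 3·x + 7 (coefficients mod 13)
The degree is now < 3, so this is the remainder. Hence a · b ≡ 3·x^2 + 3·x + 7 in F_13[x]/(f).

Final answer: a · b ≡ 3·x^2 + 3·x + 7 (mod f(x))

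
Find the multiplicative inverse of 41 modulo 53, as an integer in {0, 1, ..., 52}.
41^(−1) ≡ 22 (mod 53)

Apply the extended Euclidean algorithm to (53, 41), tracking rows (r, s, t) with s·53 + t·41 = r. Each division r_prev = q·r_cur + r_new produces the new row as (previous row) − q·(current row):
  row A: (53, 1, 0)   [1·53 + 0·41 = 53]
  row B: (41, 0, 1)   [0·53 + 1·41 = 41]
  53 = 1·41 + 12   → row C = row A − 1·row B = (12, 1, −1)   [check: 1·53 − 1·41 = 12]
  41 = 3·12 + 5   → row D = row B − 3·row C = (5, −3, 4)   [check: −3·53 + 4·41 = 5]
  12 = 2·5 + 2   → row E = row C − 2·row D = (2, 7, −9)   [check: 7·53 − 9·41 = 2]
  5 = 2·2 + 1   → row F = row D − 2·row E = (1, −17, 22)   [check: −17·53 + 22·41 = 1]
  2 = 2·1 + 0   → remainder 0, stop. gcd = 1 (last nonzero row F).
The gcd is 1, so 41 is invertible mod 53. The last nonzero row gives −17·53 + 22·41 = 1, so t = 22. So 41^(−1) ≡ 22 (mod 53). Verify: 41 · 22 = 902 ≡ 1 (mod 53). ✓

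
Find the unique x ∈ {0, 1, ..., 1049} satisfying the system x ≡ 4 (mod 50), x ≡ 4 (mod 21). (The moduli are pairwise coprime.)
x ≡ 4 (mod 1050); the representative in [0, 1050) is 4

The moduli 50, 21 are pairwise coprime, so by the CRT there is a unique solution mod 50·21 = 1050.
Solve by successive substitution. Start with x ≡ 4 (mod 50).
  Combine with x ≡ 4 (mod 21): write x = 4 + 50·t and require 4 + 50·t ≡ 4 (mod 21), i.e. 50·t ≡ 4 − 4 ≡ 0 (mod 21). Since 50^(−1) ≡ 8 (mod 21) (50 ≡ 8 (mod 21)), t ≡ 8·0 ≡ 0 (mod 21). So x ≡ 4 + 50·0 = 4 (mod 1050).
Unique solution in [0, 1050): x = 4.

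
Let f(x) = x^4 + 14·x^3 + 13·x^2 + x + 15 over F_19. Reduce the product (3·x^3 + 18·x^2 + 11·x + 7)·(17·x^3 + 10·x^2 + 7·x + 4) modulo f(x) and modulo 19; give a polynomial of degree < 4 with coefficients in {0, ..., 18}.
Multiply as integer polynomials: a · b = 51·x^6 + 336·x^5 + 388·x^4 + 367·x^3 + 219·x^2 + 93·x + 28. Reducing coefficients mod 19: a · b ≡ 13·x^6 + 13·x^5 + 8·x^4 + 6·x^3 + 10·x^2 + 17·x + 9. Now divide by f(x) = x^4 + 14·x^3 + 13·x^2 + x + 15 in F_19[x], eliminating the leading term at each step:
  leading term 13·x^6: subtract (13·x^2)·f(x) = 13·x^6 + 11·x^5 + 17·x^4 + 13·x^3 + 5·x^2, leaving 2·x^5 + 10·x^4 + 12·x^3 + 5·x^2 + 17·x + 9 (coefficients mod 19)
  leading term 2·x^5: subtract (2·x)·f(x) = 2·x^5 + 9·x^4 + 7·x^3 + 2·x^2 + 11·x, leaving x^4 + 5·x^3 + 3·x^2 + 6·x + 9 (coefficients mod 19)
  leading term x^4: subtract (1)·f(x) = x^4 + 14·x^3 + 13·x^2 + x + 15, leaving 10·x^3 + 9·x^2 + 5·x + 13 (coefficients mod 19)
The degree is now < 4, so this is the remainder. Hence a · b ≡ 10·x^3 + 9·x^2 + 5·x + 13 in F_19[x]/(f).

Final answer: a · b ≡ 10·x^3 + 9·x^2 + 5·x + 13 (mod f(x))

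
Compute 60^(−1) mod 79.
Apply the extended Euclidean algorithm to (79, 60), tracking rows (r, s, t) with s·79 + t·60 = r. Each division r_prev = q·r_cur + r_new produces the new row as (previous row) − q·(current row):
  row A: (79, 1, 0)   [1·79 + 0·60 = 79]
  row B: (60, 0, 1)   [0·79 + 1·60 = 60]
  79 = 1·60 + 19   → row C = row A − 1·row B = (19, 1, −1)   [check: 1·79 − 1·60 = 19]
  60 = 3·19 + 3   → row D = row B − 3·row C = (3, −3, 4)   [check: −3·79 + 4·60 = 3]
  19 = 6·3 + 1   → row E = row C − 6·row D = (1, 19, −25)   [check: 19·79 − 25·60 = 1]
  3 = 3·1 + 0   → remainder 0, stop. gcd = 1 (last nonzero row E).
The gcd is 1, so 60 is invertible mod 79. The last nonzero row gives 19·79 − 25·60 = 1, so t = −25. So 60^(−1) ≡ −25 ≡ 54 (mod 79). Verify: 60 · 54 = 3240 ≡ 1 (mod 79). ✓

Final answer: 60^(−1) ≡ 54 (mod 79)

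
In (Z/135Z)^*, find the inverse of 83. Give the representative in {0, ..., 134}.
Apply the extended Euclidean algorithm to (135, 83), tracking rows (r, s, t) with s·135 + t·83 = r. Each division r_prev = q·r_cur + r_new produces the new row as (previous row) − q·(current row):
  row A: (135, 1, 0)   [1·135 + 0·83 = 135]
  row B: (83, 0, 1)   [0·135 + 1·83 = 83]
  135 = 1·83 + 52   → row C = row A − 1·row B = (52, 1, −1)   [check: 1·135 − 1·83 = 52]
  83 = 1·52 + 31   → row D = row B − 1·row C = (31, −1, 2)   [check: −1·135 + 2·83 = 31]
  52 = 1·31 + 21   → row E = row C − 1·row D = (21, 2, −3)   [check: 2·135 − 3·83 = 21]
  31 = 1·21 + 10   → row F = row D − 1·row E = (10, −3, 5)   [check: −3·135 + 5·83 = 10]
  21 = 2·10 + 1   → row G = row E − 2·row F = (1, 8, −13)   [check: 8·135 − 13·83 = 1]
  10 = 10·1 + 0   → remainder 0, stop. gcd = 1 (last nonzero row G).
The gcd is 1, so 83 is invertible mod 135. The last nonzero row gives 8·135 − 13·83 = 1, so t = −13. So 83^(−1) ≡ −13 ≡ 122 (mod 135). Verify: 83 · 122 = 10126 ≡ 1 (mod 135). ✓

Final answer: 83^(−1) ≡ 122 (mod 135)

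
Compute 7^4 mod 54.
Use repeated squaring. Binary(4) = 100. Walk through the bits of the exponent 4 left-to-right: at each bit after the leading one, square the running value, then multiply by 7 if the bit is 1 (always reducing mod 54):
  bit 1 = 1 (leading): start with 7.
  bit 2 = 0: square 7^2 = 49 (mod 54).
  bit 3 = 0: square 49^2 = 2401 ≡ 25 (mod 54).
Final value: 7^4 ≡ 25 (mod 54).

Final answer: 25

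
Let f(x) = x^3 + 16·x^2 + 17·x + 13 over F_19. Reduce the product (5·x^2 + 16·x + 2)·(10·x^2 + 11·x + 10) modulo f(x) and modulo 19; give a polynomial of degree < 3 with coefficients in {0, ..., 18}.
Multiply as integer polynomials: a · b = 50·x^4 + 215·x^3 + 246·x^2 + 182·x + 20. Reducing coefficients mod 19: a · b ≡ 12·x^4 + 6·x^3 + 18·x^2 + 11·x + 1. Now divide by f(x) = x^3 + 16·x^2 + 17·x + 13 in F_19[x], eliminating the leading term at each step:
  leading term 12·x^4: subtract (12·x)·f(x) = 12·x^4 + 2·x^3 + 14·x^2 + 4·x, leaving 4·x^3 + 4·x^2 + 7·x + 1 (coefficients mod 19)
  leading term 4·x^3: subtract (4)·f(x) = 4·x^3 + 7·x^2 + 11·x + 14, leaving 16·x^2 + 15·x + 6 (coefficients mod 19)
The degree is now < 3, so this is the remainder. Hence a · b ≡ 16·x^2 + 15·x + 6 in F_19[x]/(f).

Final answer: a · b ≡ 16·x^2 + 15·x + 6 (mod f(x))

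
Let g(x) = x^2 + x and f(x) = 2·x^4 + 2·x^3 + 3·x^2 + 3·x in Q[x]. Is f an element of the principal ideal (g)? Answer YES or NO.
YES

In Q[x] the ideal (g) consists of all multiples of g, so f ∈ (g) iff g | f, i.e. iff the remainder of f on division by g is 0. Divide f by g (g is monic, so eliminate the leading term of the running remainder at each step):
  leading term 2·x^4: subtract (2·x^2)·g(x) = 2·x^4 + 2·x^3, leaving 3·x^2 + 3·x
  leading term 3·x^2: subtract (3)·g(x) = 3·x^2 + 3·x, leaving 0
The remainder is 0, so f(x) = g(x) · h(x) with h(x) = 2·x^2 + 3. Hence g | f, i.e. f ∈ (g).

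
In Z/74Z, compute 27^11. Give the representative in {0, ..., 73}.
11

Use repeated squaring. Binary(11) = 1011. Walk through the bits of the exponent 11 left-to-right: at each bit after the leading one, square the running value, then multiply by 27 if the bit is 1 (always reducing mod 74):
  bit 1 = 1 (leading): start with 27.
  bit 2 = 0: square 27^2 = 729 ≡ 63 (mod 74).
  bit 3 = 1: square 63^2 = 3969 ≡ 47; bit is 1, so multiply 47·27 = 1269 ≡ 11 (mod 74).
  bit 4 = 1: square 11^2 = 121 ≡ 47; bit is 1, so multiply 47·27 = 1269 ≡ 11 (mod 74).
Final value: 27^11 ≡ 11 (mod 74).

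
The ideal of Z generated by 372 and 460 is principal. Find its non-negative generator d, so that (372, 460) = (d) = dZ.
(372, 460) = (4); d = 4

In the PID Z, (a, b) is generated by gcd(a, b). Compute gcd(460, 372) with the extended Euclidean algorithm, tracking rows (r, s, t) with s·460 + t·372 = r:
  row A: (460, 1, 0)   [1·460 + 0·372 = 460]
  row B: (372, 0, 1)   [0·460 + 1·372 = 372]
  460 = 1·372 + 88   → row C = row A − 1·row B = (88, 1, −1)   [check: 1·460 − 1·372 = 88]
  372 = 4·88 + 20   → row D = row B − 4·row C = (20, −4, 5)   [check: −4·460 + 5·372 = 20]
  88 = 4·20 + 8   → row E = row C − 4·row D = (8, 17, −21)   [check: 17·460 − 21·372 = 8]
  20 = 2·8 + 4   → row F = row D − 2·row E = (4, −38, 47)   [check: −38·460 + 47·372 = 4]
  8 = 2·4 + 0   → remainder 0, stop. gcd = 4 (last nonzero row F).
So gcd(372, 460) = 4, with Bézout identity −38·460 + 47·372 = 4. Containment (⊇): the Bézout identity exhibits 4 as an element of (372, 460), giving (4) ⊆ (372, 460). Containment (⊆): since 4 | 372 and 4 | 460 (372 = 4·93, 460 = 4·115), every Z-linear combination of 372 and 460 is divisible by 4, so (372, 460) ⊆ (4). Therefore (372, 460) = (4), d = 4.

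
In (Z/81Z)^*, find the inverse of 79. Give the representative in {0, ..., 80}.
79^(−1) ≡ 40 (mod 81)

Apply the extended Euclidean algorithm to (81, 79), tracking rows (r, s, t) with s·81 + t·79 = r. Each division r_prev = q·r_cur + r_new produces the new row as (previous row) − q·(current row):
  row A: (81, 1, 0)   [1·81 + 0·79 = 81]
  row B: (79, 0, 1)   [0·81 + 1·79 = 79]
  81 = 1·79 + 2   → row C = row A − 1·row B = (2, 1, −1)   [check: 1·81 − 1·79 = 2]
  79 = 39·2 + 1   → row D = row B − 39·row C = (1, −39, 40)   [check: −39·81 + 40·79 = 1]
  2 = 2·1 + 0   → remainder 0, stop. gcd = 1 (last nonzero row D).
The gcd is 1, so 79 is invertible mod 81. The last nonzero row gives −39·81 + 40·79 = 1, so t = 40. So 79^(−1) ≡ 40 (mod 81). Verify: 79 · 40 = 3160 ≡ 1 (mod 81). ✓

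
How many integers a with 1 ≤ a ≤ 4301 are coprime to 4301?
The number of a ∈ {1, ..., 4301} with gcd(a, 4301) = 1 is by definition Euler's totient φ(4301). φ is multiplicative, with φ(p^e) = p^e − p^(e−1). Factorise 4301 = 11 · 17 · 23. Then
  φ(4301) = (11 − 1) · (17 − 1) · (23 − 1) = 10 · 16 · 22 = 3520.
So there are 3520 such integers.

Final answer: 3520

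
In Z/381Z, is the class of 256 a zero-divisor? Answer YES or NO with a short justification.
gcd(256, 381) = 1, so 256 is a unit in Z/381Z (it has a multiplicative inverse). A unit cannot be a zero-divisor: if 256·b ≡ 0 then multiplying both sides by 256^(−1) gives b ≡ 0. So 256 is not a zero-divisor.

Final answer: NO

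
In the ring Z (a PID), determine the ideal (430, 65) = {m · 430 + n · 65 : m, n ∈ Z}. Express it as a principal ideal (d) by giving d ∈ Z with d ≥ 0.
In the PID Z, (a, b) is generated by gcd(a, b). Compute gcd(430, 65) with the extended Euclidean algorithm, tracking rows (r, s, t) with s·430 + t·65 = r:
  row A: (430, 1, 0)   [1·430 + 0·65 = 430]
  row B: (65, 0, 1)   [0·430 + 1·65 = 65]
  430 = 6·65 + 40   → row C = row A − 6·row B = (40, 1, −6)   [check: 1·430 − 6·65 = 40]
  65 = 1·40 + 25   → row D = row B − 1·row C = (25, −1, 7)   [check: −1·430 + 7·65 = 25]
  40 = 1·25 + 15   → row E = row C − 1·row D = (15, 2, −13)   [check: 2·430 − 13·65 = 15]
  25 = 1·15 + 10   → row F = row D − 1·row E = (10, −3, 20)   [check: −3·430 + 20·65 = 10]
  15 = 1·10 + 5   → row G = row E − 1·row F = (5, 5, −33)   [check: 5·430 − 33·65 = 5]
  10 = 2·5 + 0   → remainder 0, stop. gcd = 5 (last nonzero row G).
So gcd(430, 65) = 5, with Bézout identity 5·430 − 33·65 = 5. Containment (⊇): the Bézout identity exhibits 5 as an element of (430, 65), giving (5) ⊆ (430, 65). Containment (⊆): since 5 | 430 and 5 | 65 (430 = 5·86, 65 = 5·13), every Z-linear combination of 430 and 65 is divisible by 5, so (430, 65) ⊆ (5). Therefore (430, 65) = (5), d = 5.

Final answer: (430, 65) = (5); d = 5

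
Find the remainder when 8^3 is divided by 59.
40

Use repeated squaring. Binary(3) = 11. Walk through the bits of the exponent 3 left-to-right: at each bit after the leading one, square the running value, then multiply by 8 if the bit is 1 (always reducing mod 59):
  bit 1 = 1 (leading): start with 8.
  bit 2 = 1: square 8^2 = 64 ≡ 5; bit is 1, so multiply 5·8 = 40 (mod 59).
Final value: 8^3 ≡ 40 (mod 59).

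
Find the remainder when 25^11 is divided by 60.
25

Use repeated squaring. Binary(11) = 1011. Walk through the bits of the exponent 11 left-to-right: at each bit after the leading one, square the running value, then multiply by 25 if the bit is 1 (always reducing mod 60):
  bit 1 = 1 (leading): start with 25.
  bit 2 = 0: square 25^2 = 625 ≡ 25 (mod 60).
  bit 3 = 1: square 25^2 = 625 ≡ 25; bit is 1, so multiply 25·25 = 625 ≡ 25 (mod 60).
  bit 4 = 1: square 25^2 = 625 ≡ 25; bit is 1, so multiply 25·25 = 625 ≡ 25 (mod 60).
Final value: 25^11 ≡ 25 (mod 60).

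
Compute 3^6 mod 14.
1

Use repeated squaring. Binary(6) = 110. Walk through the bits of the exponent 6 left-to-right: at each bit after the leading one, square the running value, then multiply by 3 if the bit is 1 (always reducing mod 14):
  bit 1 = 1 (leading): start with 3.
  bit 2 = 1: square 3^2 = 9; bit is 1, so multiply 9·3 = 27 ≡ 13 (mod 14).
  bit 3 = 0: square 13^2 = 169 ≡ 1 (mod 14).
Final value: 3^6 ≡ 1 (mod 14).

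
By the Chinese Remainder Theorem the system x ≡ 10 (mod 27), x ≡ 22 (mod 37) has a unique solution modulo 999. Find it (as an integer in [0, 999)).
x ≡ 577 (mod 999); the representative in [0, 999) is 577

The moduli 27, 37 are pairwise coprime, so by the CRT there is a unique solution mod 27·37 = 999.
Solve by successive substitution. Start with x ≡ 10 (mod 27).
  Combine with x ≡ 22 (mod 37): write x = 10 + 27·t and require 10 + 27·t ≡ 22 (mod 37), i.e. 27·t ≡ 22 − 10 ≡ 12 (mod 37). Since 27^(−1) ≡ 11 (mod 37), t ≡ 11·12 ≡ 21 (mod 37). So x ≡ 10 + 27·21 = 577 (mod 999).
Unique solution in [0, 999): x = 577.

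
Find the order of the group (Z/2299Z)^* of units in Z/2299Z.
|(Z/2299Z)^*| = 1980

(Z/2299Z)^* consists of the classes a with gcd(a, 2299) = 1, so its order is φ(2299). φ is multiplicative, with φ(p^e) = p^e − p^(e−1). Factorise 2299 = 11^2 · 19. Then
  φ(2299) = (11^2 − 11^1) · (19 − 1) = 110 · 18 = 1980.
Thus |(Z/2299Z)^*| = 1980.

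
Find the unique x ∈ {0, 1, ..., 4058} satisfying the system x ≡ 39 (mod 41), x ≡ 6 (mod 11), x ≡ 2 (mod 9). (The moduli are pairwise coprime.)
The moduli 41, 11, 9 are pairwise coprime, so by the CRT there is a unique solution mod 41·11·9 = 4059.
Solve by successive substitution. Start with x ≡ 39 (mod 41).
  Combine with x ≡ 6 (mod 11): write x = 39 + 41·t and require 39 + 41·t ≡ 6 (mod 11), i.e. 41·t ≡ 6 − 39 ≡ 0 (mod 11). Since 41^(−1) ≡ 7 (mod 11) (41 ≡ 8 (mod 11)), t ≡ 7·0 ≡ 0 (mod 11). So x ≡ 39 + 41·0 = 39 (mod 451).
  Combine with x ≡ 2 (mod 9): write x = 39 + 451·t and require 39 + 451·t ≡ 2 (mod 9), i.e. 451·t ≡ 2 − 39 ≡ 8 (mod 9). Since 451^(−1) ≡ 1 (mod 9) (451 ≡ 1 (mod 9)), t ≡ 1·8 ≡ 8 (mod 9). So x ≡ 39 + 451·8 = 3647 (mod 4059).
Unique solution in [0, 4059): x = 3647.

Final answer: x ≡ 3647 (mod 4059); the representative in [0, 4059) is 3647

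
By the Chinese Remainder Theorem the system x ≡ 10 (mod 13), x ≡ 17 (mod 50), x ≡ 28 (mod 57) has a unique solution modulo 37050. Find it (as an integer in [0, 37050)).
The moduli 13, 50, 57 are pairwise coprime, so by the CRT there is a unique solution mod 13·50·57 = 37050.
Solve by successive substitution. Start with x ≡ 10 (mod 13).
  Combine with x ≡ 17 (mod 50): write x = 10 + 13·t and require 10 + 13·t ≡ 17 (mod 50), i.e. 13·t ≡ 17 − 10 ≡ 7 (mod 50). Since 13^(−1) ≡ 27 (mod 50), t ≡ 27·7 ≡ 39 (mod 50). So x ≡ 10 + 13·39 = 517 (mod 650).
  Combine with x ≡ 28 (mod 57): write x = 517 + 650·t and require 517 + 650·t ≡ 28 (mod 57), i.e. 650·t ≡ 28 − 517 ≡ 24 (mod 57). Since 650^(−1) ≡ 5 (mod 57) (650 ≡ 23 (mod 57)), t ≡ 5·24 ≡ 6 (mod 57). So x ≡ 517 + 650·6 = 4417 (mod 37050).
Unique solution in [0, 37050): x = 4417.

Final answer: x ≡ 4417 (mod 37050); the representative in [0, 37050) is 4417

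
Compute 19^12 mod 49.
1

Use repeated squaring. Binary(12) = 1100. Walk through the bits of the exponent 12 left-to-right: at each bit after the leading one, square the running value, then multiply by 19 if the bit is 1 (always reducing mod 49):
  bit 1 = 1 (leading): start with 19.
  bit 2 = 1: square 19^2 = 361 ≡ 18; bit is 1, so multiply 18·19 = 342 ≡ 48 (mod 49).
  bit 3 = 0: square 48^2 = 2304 ≡ 1 (mod 49).
  bit 4 = 0: square 1^2 = 1 (mod 49).
Final value: 19^12 ≡ 1 (mod 49).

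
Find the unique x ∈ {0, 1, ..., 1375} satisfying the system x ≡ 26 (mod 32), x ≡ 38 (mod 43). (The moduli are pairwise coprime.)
x ≡ 1242 (mod 1376); the representative in [0, 1376) is 1242

The moduli 32, 43 are pairwise coprime, so by the CRT there is a unique solution mod 32·43 = 1376.
Solve by successive substitution. Start with x ≡ 26 (mod 32).
  Combine with x ≡ 38 (mod 43): write x = 26 + 32·t and require 26 + 32·t ≡ 38 (mod 43), i.e. 32·t ≡ 38 − 26 ≡ 12 (mod 43). Since 32^(−1) ≡ 39 (mod 43), t ≡ 39·12 ≡ 38 (mod 43). So x ≡ 26 + 32·38 = 1242 (mod 1376).
Unique solution in [0, 1376): x = 1242.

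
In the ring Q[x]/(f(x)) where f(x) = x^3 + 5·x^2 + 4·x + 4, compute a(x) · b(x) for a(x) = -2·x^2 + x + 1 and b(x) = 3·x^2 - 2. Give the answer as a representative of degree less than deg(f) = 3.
First multiply in Q[x] without reducing: a · b = -6·x^4 + 3·x^3 + 7·x^2 - 2·x - 2. Now divide by f(x) = x^3 + 5·x^2 + 4·x + 4, eliminating the leading term at each step:
  leading term -6·x^4: subtract (-6·x)·f(x) = -6·x^4 - 30·x^3 - 24·x^2 - 24·x, leaving 33·x^3 + 31·x^2 + 22·x - 2
  leading term 33·x^3: subtract (33)·f(x) = 33·x^3 + 165·x^2 + 132·x + 132, leaving -134·x^2 - 110·x - 134
The degree is now < 3, so this is the remainder. Hence a · b ≡ -134·x^2 - 110·x - 134 in Q[x]/(f).

Final answer: a · b ≡ -134·x^2 - 110·x - 134 (mod f(x))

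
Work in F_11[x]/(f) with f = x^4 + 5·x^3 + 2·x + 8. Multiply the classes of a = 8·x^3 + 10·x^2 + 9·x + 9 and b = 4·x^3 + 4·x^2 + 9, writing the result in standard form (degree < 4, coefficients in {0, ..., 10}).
Multiply as integer polynomials: a · b = 32·x^6 + 72·x^5 + 76·x^4 + 144·x^3 + 126·x^2 + 81·x + 81. Reducing coefficients mod 11: a · b ≡ 10·x^6 + 6·x^5 + 10·x^4 + x^3 + 5·x^2 + 4·x + 4. Now divide by f(x) = x^4 + 5·x^3 + 2·x + 8 in F_11[x], eliminating the leading term at each step:
  leading term 10·x^6: subtract (10·x^2)·f(x) = 10·x^6 + 6·x^5 + 9·x^3 + 3·x^2, leaving 10·x^4 + 3·x^3 + 2·x^2 + 4·x + 4 (coefficients mod 11)
  leading term 10·x^4: subtract (10)·f(x) = 10·x^4 + 6·x^3 + 9·x + 3, leaving 8·x^3 + 2·x^2 + 6·x + 1 (coefficients mod 11)
The degree is now < 4, so this is the remainder. Hence a · b ≡ 8·x^3 + 2·x^2 + 6·x + 1 in F_11[x]/(f).

Final answer: a · b ≡ 8·x^3 + 2·x^2 + 6·x + 1 (mod f(x))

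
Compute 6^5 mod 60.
36

Use repeated squaring. Binary(5) = 101. Walk through the bits of the exponent 5 left-to-right: at each bit after the leading one, square the running value, then multiply by 6 if the bit is 1 (always reducing mod 60):
  bit 1 = 1 (leading): start with 6.
  bit 2 = 0: square 6^2 = 36 (mod 60).
  bit 3 = 1: square 36^2 = 1296 ≡ 36; bit is 1, so multiply 36·6 = 216 ≡ 36 (mod 60).
Final value: 6^5 ≡ 36 (mod 60).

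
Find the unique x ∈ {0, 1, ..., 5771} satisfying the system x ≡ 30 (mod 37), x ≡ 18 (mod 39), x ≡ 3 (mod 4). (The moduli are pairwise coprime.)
x ≡ 1695 (mod 5772); the representative in [0, 5772) is 1695

The moduli 37, 39, 4 are pairwise coprime, so by the CRT there is a unique solution mod 37·39·4 = 5772.
Solve by successive substitution. Start with x ≡ 30 (mod 37).
  Combine with x ≡ 18 (mod 39): write x = 30 + 37·t and require 30 + 37·t ≡ 18 (mod 39), i.e. 37·t ≡ 18 − 30 ≡ 27 (mod 39). Since 37^(−1) ≡ 19 (mod 39), t ≡ 19·27 ≡ 6 (mod 39). So x ≡ 30 + 37·6 = 252 (mod 1443).
  Combine with x ≡ 3 (mod 4): write x = 252 + 1443·t and require 252 + 1443·t ≡ 3 (mod 4), i.e. 1443·t ≡ 3 − 252 ≡ 3 (mod 4). Since 1443^(−1) ≡ 3 (mod 4) (1443 ≡ 3 (mod 4)), t ≡ 3·3 ≡ 1 (mod 4). So x ≡ 252 + 1443·1 = 1695 (mod 5772).
Unique solution in [0, 5772): x = 1695.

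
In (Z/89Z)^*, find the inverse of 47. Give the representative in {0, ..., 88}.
Apply the extended Euclidean algorithm to (89, 47), tracking rows (r, s, t) with s·89 + t·47 = r. Each division r_prev = q·r_cur + r_new produces the new row as (previous row) − q·(current row):
  row A: (89, 1, 0)   [1·89 + 0·47 = 89]
  row B: (47, 0, 1)   [0·89 + 1·47 = 47]
  89 = 1·47 + 42   → row C = row A − 1·row B = (42, 1, −1)   [check: 1·89 − 1·47 = 42]
  47 = 1·42 + 5   → row D = row B − 1·row C = (5, −1, 2)   [check: −1·89 + 2·47 = 5]
  42 = 8·5 + 2   → row E = row C − 8·row D = (2, 9, −17)   [check: 9·89 − 17·47 = 2]
  5 = 2·2 + 1   → row F = row D − 2·row E = (1, −19, 36)   [check: −19·89 + 36·47 = 1]
  2 = 2·1 + 0   → remainder 0, stop. gcd = 1 (last nonzero row F).
The gcd is 1, so 47 is invertible mod 89. The last nonzero row gives −19·89 + 36·47 = 1, so t = 36. So 47^(−1) ≡ 36 (mod 89). Verify: 47 · 36 = 1692 ≡ 1 (mod 89). ✓

Final answer: 47^(−1) ≡ 36 (mod 89)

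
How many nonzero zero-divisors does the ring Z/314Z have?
In Z/314Z each nonzero element is either a unit (gcd with 314 is 1) or a zero-divisor (gcd > 1). The number of units is φ(314): factorise 314 = 2 · 157, so φ(314) = (2 − 1) · (157 − 1) = 1 · 156 = 156. The nonzero elements number 314 − 1 = 313. Hence the nonzero zero-divisors number 313 − 156 = 157.

Final answer: Z/314Z has 157 nonzero zero-divisors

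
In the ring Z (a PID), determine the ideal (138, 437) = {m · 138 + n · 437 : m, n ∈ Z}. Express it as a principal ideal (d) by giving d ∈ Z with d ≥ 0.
In the PID Z, (a, b) is generated by gcd(a, b). Compute gcd(437, 138) with the extended Euclidean algorithm, tracking rows (r, s, t) with s·437 + t·138 = r:
  row A: (437, 1, 0)   [1·437 + 0·138 = 437]
  row B: (138, 0, 1)   [0·437 + 1·138 = 138]
  437 = 3·138 + 23   → row C = row A − 3·row B = (23, 1, −3)   [check: 1·437 − 3·138 = 23]
  138 = 6·23 + 0   → remainder 0, stop. gcd = 23 (last nonzero row C).
So gcd(138, 437) = 23, with Bézout identity 1·437 − 3·138 = 23. Containment (⊇): the Bézout identity exhibits 23 as an element of (138, 437), giving (23) ⊆ (138, 437). Containment (⊆): since 23 | 138 and 23 | 437 (138 = 23·6, 437 = 23·19), every Z-linear combination of 138 and 437 is divisible by 23, so (138, 437) ⊆ (23). Therefore (138, 437) = (23), d = 23.

Final answer: (138, 437) = (23); d = 23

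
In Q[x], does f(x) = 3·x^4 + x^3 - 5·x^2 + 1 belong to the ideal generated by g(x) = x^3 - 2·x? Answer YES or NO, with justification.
In Q[x] the ideal (g) consists of all multiples of g, so f ∈ (g) iff g | f, i.e. iff the remainder of f on division by g is 0. Divide f by g (g is monic, so eliminate the leading term of the running remainder at each step):
  leading term 3·x^4: subtract (3·x)·g(x) = 3·x^4 - 6·x^2, leaving x^3 + x^2 + 1
  leading term x^3: subtract (1)·g(x) = x^3 - 2·x, leaving x^2 + 2·x + 1
The remainder r(x) = x^2 + 2·x + 1 ≠ 0 (and deg r < deg g), so g ∤ f, i.e. f ∉ (g).

Final answer: NO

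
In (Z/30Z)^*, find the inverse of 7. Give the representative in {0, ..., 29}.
7^(−1) ≡ 13 (mod 30)

Apply the extended Euclidean algorithm to (30, 7), tracking rows (r, s, t) with s·30 + t·7 = r. Each division r_prev = q·r_cur + r_new produces the new row as (previous row) − q·(current row):
  row A: (30, 1, 0)   [1·30 + 0·7 = 30]
  row B: (7, 0, 1)   [0·30 + 1·7 = 7]
  30 = 4·7 + 2   → row C = row A − 4·row B = (2, 1, −4)   [check: 1·30 − 4·7 = 2]
  7 = 3·2 + 1   → row D = row B − 3·row C = (1, −3, 13)   [check: −3·30 + 13·7 = 1]
  2 = 2·1 + 0   → remainder 0, stop. gcd = 1 (last nonzero row D).
The gcd is 1, so 7 is invertible mod 30. The last nonzero row gives −3·30 + 13·7 = 1, so t = 13. So 7^(−1) ≡ 13 (mod 30). Verify: 7 · 13 = 91 ≡ 1 (mod 30). ✓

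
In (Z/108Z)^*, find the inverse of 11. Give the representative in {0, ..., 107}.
Apply the extended Euclidean algorithm to (108, 11), tracking rows (r, s, t) with s·108 + t·11 = r. Each division r_prev = q·r_cur + r_new produces the new row as (previous row) − q·(current row):
  row A: (108, 1, 0)   [1·108 + 0·11 = 108]
  row B: (11, 0, 1)   [0·108 + 1·11 = 11]
  108 = 9·11 + 9   → row C = row A − 9·row B = (9, 1, −9)   [check: 1·108 − 9·11 = 9]
  11 = 1·9 + 2   → row D = row B − 1·row C = (2, −1, 10)   [check: −1·108 + 10·11 = 2]
  9 = 4·2 + 1   → row E = row C − 4·row D = (1, 5, −49)   [check: 5·108 − 49·11 = 1]
  2 = 2·1 + 0   → remainder 0, stop. gcd = 1 (last nonzero row E).
The gcd is 1, so 11 is invertible mod 108. The last nonzero row gives 5·108 − 49·11 = 1, so t = −49. So 11^(−1) ≡ −49 ≡ 59 (mod 108). Verify: 11 · 59 = 649 ≡ 1 (mod 108). ✓

Final answer: 11^(−1) ≡ 59 (mod 108)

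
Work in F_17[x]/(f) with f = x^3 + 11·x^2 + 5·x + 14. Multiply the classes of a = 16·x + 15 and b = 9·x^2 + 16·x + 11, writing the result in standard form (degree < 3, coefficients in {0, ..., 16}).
Multiply as integer polynomials: a · b = 144·x^3 + 391·x^2 + 416·x + 165. Reducing coefficients mod 17: a · b ≡ 8·x^3 + 8·x + 12. Now divide by f(x) = x^3 + 11·x^2 + 5·x + 14 in F_17[x], eliminating the leading term at each step:
  leading term 8·x^3: subtract (8)·f(x) = 8·x^3 + 3·x^2 + 6·x + 10, leaving 14·x^2 + 2·x + 2 (coefficients mod 17)
The degree is now < 3, so this is the remainder. Hence a · b ≡ 14·x^2 + 2·x + 2 in F_17[x]/(f).

Final answer: a · b ≡ 14·x^2 + 2·x + 2 (mod f(x))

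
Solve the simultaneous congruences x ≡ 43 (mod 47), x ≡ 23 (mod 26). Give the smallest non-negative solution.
x ≡ 231 (mod 1222); the representative in [0, 1222) is 231

The moduli 47, 26 are pairwise coprime, so by the CRT there is a unique solution mod 47·26 = 1222.
Solve by successive substitution. Start with x ≡ 43 (mod 47).
  Combine with x ≡ 23 (mod 26): write x = 43 + 47·t and require 43 + 47·t ≡ 23 (mod 26), i.e. 47·t ≡ 23 − 43 ≡ 6 (mod 26). Since 47^(−1) ≡ 5 (mod 26) (47 ≡ 21 (mod 26)), t ≡ 5·6 ≡ 4 (mod 26). So x ≡ 43 + 47·4 = 231 (mod 1222).
Unique solution in [0, 1222): x = 231.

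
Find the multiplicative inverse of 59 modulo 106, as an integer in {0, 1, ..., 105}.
59^(−1) ≡ 9 (mod 106)

Apply the extended Euclidean algorithm to (106, 59), tracking rows (r, s, t) with s·106 + t·59 = r. Each division r_prev = q·r_cur + r_new produces the new row as (previous row) − q·(current row):
  row A: (106, 1, 0)   [1·106 + 0·59 = 106]
  row B: (59, 0, 1)   [0·106 + 1·59 = 59]
  106 = 1·59 + 47   → row C = row A − 1·row B = (47, 1, −1)   [check: 1·106 − 1·59 = 47]
  59 = 1·47 + 12   → row D = row B − 1·row C = (12, −1, 2)   [check: −1·106 + 2·59 = 12]
  47 = 3·12 + 11   → row E = row C − 3·row D = (11, 4, −7)   [check: 4·106 − 7·59 = 11]
  12 = 1·11 + 1   → row F = row D − 1·row E = (1, −5, 9)   [check: −5·106 + 9·59 = 1]
  11 = 11·1 + 0   → remainder 0, stop. gcd = 1 (last nonzero row F).
The gcd is 1, so 59 is invertible mod 106. The last nonzero row gives −5·106 + 9·59 = 1, so t = 9. So 59^(−1) ≡ 9 (mod 106). Verify: 59 · 9 = 531 ≡ 1 (mod 106). ✓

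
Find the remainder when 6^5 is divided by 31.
Use repeated squaring. Binary(5) = 101. Walk through the bits of the exponent 5 left-to-right: at each bit after the leading one, square the running value, then multiply by 6 if the bit is 1 (always reducing mod 31):
  bit 1 = 1 (leading): start with 6.
  bit 2 = 0: square 6^2 = 36 ≡ 5 (mod 31).
  bit 3 = 1: square 5^2 = 25; bit is 1, so multiply 25·6 = 150 ≡ 26 (mod 31).
Final value: 6^5 ≡ 26 (mod 31).

Final answer: 26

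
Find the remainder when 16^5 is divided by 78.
22

Use repeated squaring. Binary(5) = 101. Walk through the bits of the exponent 5 left-to-right: at each bit after the leading one, square the running value, then multiply by 16 if the bit is 1 (always reducing mod 78):
  bit 1 = 1 (leading): start with 16.
  bit 2 = 0: square 16^2 = 256 ≡ 22 (mod 78).
  bit 3 = 1: square 22^2 = 484 ≡ 16; bit is 1, so multiply 16·16 = 256 ≡ 22 (mod 78).
Final value: 16^5 ≡ 22 (mod 78).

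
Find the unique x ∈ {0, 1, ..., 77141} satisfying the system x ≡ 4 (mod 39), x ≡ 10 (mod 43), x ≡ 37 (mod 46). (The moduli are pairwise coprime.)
x ≡ 29293 (mod 77142); the representative in [0, 77142) is 29293

The moduli 39, 43, 46 are pairwise coprime, so by the CRT there is a unique solution mod 39·43·46 = 77142.
Solve by successive substitution. Start with x ≡ 4 (mod 39).
  Combine with x ≡ 10 (mod 43): write x = 4 + 39·t and require 4 + 39·t ≡ 10 (mod 43), i.e. 39·t ≡ 10 − 4 ≡ 6 (mod 43). Since 39^(−1) ≡ 32 (mod 43), t ≡ 32·6 ≡ 20 (mod 43). So x ≡ 4 + 39·20 = 784 (mod 1677).
  Combine with x ≡ 37 (mod 46): write x = 784 + 1677·t and require 784 + 1677·t ≡ 37 (mod 46), i.e. 1677·t ≡ 37 − 784 ≡ 35 (mod 46). Since 1677^(−1) ≡ 11 (mod 46) (1677 ≡ 21 (mod 46)), t ≡ 11·35 ≡ 17 (mod 46). So x ≡ 784 + 1677·17 = 29293 (mod 77142).
Unique solution in [0, 77142): x = 29293.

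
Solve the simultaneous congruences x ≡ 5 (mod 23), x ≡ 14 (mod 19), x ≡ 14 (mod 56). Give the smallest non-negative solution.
The moduli 23, 19, 56 are pairwise coprime, so by the CRT there is a unique solution mod 23·19·56 = 24472.
Solve by successive substitution. Start with x ≡ 5 (mod 23).
  Combine with x ≡ 14 (mod 19): write x = 5 + 23·t and require 5 + 23·t ≡ 14 (mod 19), i.e. 23·t ≡ 14 − 5 ≡ 9 (mod 19). Since 23^(−1) ≡ 5 (mod 19) (23 ≡ 4 (mod 19)), t ≡ 5·9 ≡ 7 (mod 19). So x ≡ 5 + 23·7 = 166 (mod 437).
  Combine with x ≡ 14 (mod 56): write x = 166 + 437·t and require 166 + 437·t ≡ 14 (mod 56), i.e. 437·t ≡ 14 − 166 ≡ 16 (mod 56). Since 437^(−1) ≡ 5 (mod 56) (437 ≡ 45 (mod 56)), t ≡ 5·16 ≡ 24 (mod 56). So x ≡ 166 + 437·24 = 10654 (mod 24472).
Unique solution in [0, 24472): x = 10654.

Final answer: x ≡ 10654 (mod 24472); the representative in [0, 24472) is 10654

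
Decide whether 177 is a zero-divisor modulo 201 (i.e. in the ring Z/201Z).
YES

gcd(177, 201) = 3 > 1, so 177 is not a unit in Z/201Z. In Z/nZ every nonzero non-unit is a zero-divisor: explicitly, take b = 201/gcd = 67 ≠ 0 (mod 201); then 177·67 = 11859 = 59·201, i.e. 177·67 ≡ 0 (mod 201). So 177 is a zero-divisor.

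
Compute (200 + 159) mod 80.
Reduce the summands first: 200 ≡ 40, 159 ≡ 79 (mod 80), so 200 + 159 ≡ 40 + 79 (mod 80). 40 + 79 = 119; 119 = 1·80 + 39, so (200 + 159) mod 80 = 39.

Final answer: 39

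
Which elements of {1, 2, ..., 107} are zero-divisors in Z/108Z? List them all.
An element a ∈ Z/108Z (with a ≠ 0) is a zero-divisor iff gcd(a, 108) > 1 (because a is a unit precisely when gcd(a, n) = 1, and in Z/nZ every nonzero, non-unit element is a zero-divisor). Scan a = 1, ..., 107 and keep those with gcd(a, 108) > 1:
  gcd(2, 108) = 2, gcd(3, 108) = 3, gcd(4, 108) = 4, gcd(6, 108) = 6, gcd(8, 108) = 4, gcd(9, 108) = 9, gcd(10, 108) = 2, gcd(12, 108) = 12, gcd(14, 108) = 2, gcd(15, 108) = 3, gcd(16, 108) = 4, gcd(18, 108) = 18, gcd(20, 108) = 4, gcd(21, 108) = 3, gcd(22, 108) = 2, gcd(24, 108) = 12, gcd(26, 108) = 2, gcd(27, 108) = 27, gcd(28, 108) = 4, gcd(30, 108) = 6, gcd(32, 108) = 4, gcd(33, 108) = 3, gcd(34, 108) = 2, gcd(36, 108) = 36, gcd(38, 108) = 2, gcd(39, 108) = 3, gcd(40, 108) = 4, gcd(42, 108) = 6, gcd(44, 108) = 4, gcd(45, 108) = 9, gcd(46, 108) = 2, gcd(48, 108) = 12, gcd(50, 108) = 2, gcd(51, 108) = 3, gcd(52, 108) = 4, gcd(54, 108) = 54, gcd(56, 108) = 4, gcd(57, 108) = 3, gcd(58, 108) = 2, gcd(60, 108) = 12, gcd(62, 108) = 2, gcd(63, 108) = 9, gcd(64, 108) = 4, gcd(66, 108) = 6, gcd(68, 108) = 4, gcd(69, 108) = 3, gcd(70, 108) = 2, gcd(72, 108) = 36, gcd(74, 108) = 2, gcd(75, 108) = 3, gcd(76, 108) = 4, gcd(78, 108) = 6, gcd(80, 108) = 4, gcd(81, 108) = 27, gcd(82, 108) = 2, gcd(84, 108) = 12, gcd(86, 108) = 2, gcd(87, 108) = 3, gcd(88, 108) = 4, gcd(90, 108) = 18, gcd(92, 108) = 4, gcd(93, 108) = 3, gcd(94, 108) = 2, gcd(96, 108) = 12, gcd(98, 108) = 2, gcd(99, 108) = 9, gcd(100, 108) = 4, gcd(102, 108) = 6, gcd(104, 108) = 4, gcd(105, 108) = 3, gcd(106, 108) = 2.
All other a ∈ {1, ..., 107} have gcd(a, 108) = 1 and are units. So the nonzero zero-divisors are exactly the 71 values of a appearing in this scan.

Final answer: nonzero zero-divisors of Z/108Z = {2, 3, 4, 6, 8, 9, 10, 12, 14, 15, 16, 18, 20, 21, 22, 24, 26, 27, 28, 30, 32, 33, 34, 36, 38, 39, 40, 42, 44, 45, 46, 48, 50, 51, 52, 54, 56, 57, 58, 60, 62, 63, 64, 66, 68, 69, 70, 72, 74, 75, 76, 78, 80, 81, 82, 84, 86, 87, 88, 90, 92, 93, 94, 96, 98, 99, 100, 102, 104, 105, 106}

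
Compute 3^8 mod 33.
Use repeated squaring. Binary(8) = 1000. Walk through the bits of the exponent 8 left-to-right: at each bit after the leading one, square the running value, then multiply by 3 if the bit is 1 (always reducing mod 33):
  bit 1 = 1 (leading): start with 3.
  bit 2 = 0: square 3^2 = 9 (mod 33).
  bit 3 = 0: square 9^2 = 81 ≡ 15 (mod 33).
  bit 4 = 0: square 15^2 = 225 ≡ 27 (mod 33).
Final value: 3^8 ≡ 27 (mod 33).

Final answer: 27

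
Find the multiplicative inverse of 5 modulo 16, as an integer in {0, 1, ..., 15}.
5^(−1) ≡ 13 (mod 16)

Apply the extended Euclidean algorithm to (16, 5), tracking rows (r, s, t) with s·16 + t·5 = r. Each division r_prev = q·r_cur + r_new produces the new row as (previous row) − q·(current row):
  row A: (16, 1, 0)   [1·16 + 0·5 = 16]
  row B: (5, 0, 1)   [0·16 + 1·5 = 5]
  16 = 3·5 + 1   → row C = row A − 3·row B = (1, 1, −3)   [check: 1·16 − 3·5 = 1]
  5 = 5·1 + 0   → remainder 0, stop. gcd = 1 (last nonzero row C).
The gcd is 1, so 5 is invertible mod 16. The last nonzero row gives 1·16 − 3·5 = 1, so t = −3. So 5^(−1) ≡ −3 ≡ 13 (mod 16). Verify: 5 · 13 = 65 ≡ 1 (mod 16). ✓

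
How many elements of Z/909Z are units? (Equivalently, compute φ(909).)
Z/909Z has φ(909) = 600 units

An element a ∈ Z/909Z is a unit iff gcd(a, 909) = 1, so the number of units is φ(909). φ is multiplicative, with φ(p^e) = p^e − p^(e−1). Factorise 909 = 3^2 · 101. Then
  φ(909) = (3^2 − 3^1) · (101 − 1) = 6 · 100 = 600.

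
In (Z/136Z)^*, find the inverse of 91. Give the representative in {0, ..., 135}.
Apply the extended Euclidean algorithm to (136, 91), tracking rows (r, s, t) with s·136 + t·91 = r. Each division r_prev = q·r_cur + r_new produces the new row as (previous row) − q·(current row):
  row A: (136, 1, 0)   [1·136 + 0·91 = 136]
  row B: (91, 0, 1)   [0·136 + 1·91 = 91]
  136 = 1·91 + 45   → row C = row A − 1·row B = (45, 1, −1)   [check: 1·136 − 1·91 = 45]
  91 = 2·45 + 1   → row D = row B − 2·row C = (1, −2, 3)   [check: −2·136 + 3·91 = 1]
  45 = 45·1 + 0   → remainder 0, stop. gcd = 1 (last nonzero row D).
The gcd is 1, so 91 is invertible mod 136. The last nonzero row gives −2·136 + 3·91 = 1, so t = 3. So 91^(−1) ≡ 3 (mod 136). Verify: 91 · 3 = 273 ≡ 1 (mod 136). ✓

Final answer: 91^(−1) ≡ 3 (mod 136)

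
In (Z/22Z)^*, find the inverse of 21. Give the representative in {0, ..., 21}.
21^(−1) ≡ 21 (mod 22)

Apply the extended Euclidean algorithm to (22, 21), tracking rows (r, s, t) with s·22 + t·21 = r. Each division r_prev = q·r_cur + r_new produces the new row as (previous row) − q·(current row):
  row A: (22, 1, 0)   [1·22 + 0·21 = 22]
  row B: (21, 0, 1)   [0·22 + 1·21 = 21]
  22 = 1·21 + 1   → row C = row A − 1·row B = (1, 1, −1)   [check: 1·22 − 1·21 = 1]
  21 = 21·1 + 0   → remainder 0, stop. gcd = 1 (last nonzero row C).
The gcd is 1, so 21 is invertible mod 22. The last nonzero row gives 1·22 − 1·21 = 1, so t = −1. So 21^(−1) ≡ −1 ≡ 21 (mod 22). Verify: 21 · 21 = 441 ≡ 1 (mod 22). ✓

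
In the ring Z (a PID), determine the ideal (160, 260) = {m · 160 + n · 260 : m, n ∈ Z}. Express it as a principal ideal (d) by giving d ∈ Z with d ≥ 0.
In the PID Z, (a, b) is generated by gcd(a, b). Compute gcd(260, 160) with the extended Euclidean algorithm, tracking rows (r, s, t) with s·260 + t·160 = r:
  row A: (260, 1, 0)   [1·260 + 0·160 = 260]
  row B: (160, 0, 1)   [0·260 + 1·160 = 160]
  260 = 1·160 + 100   → row C = row A − 1·row B = (100, 1, −1)   [check: 1·260 − 1·160 = 100]
  160 = 1·100 + 60   → row D = row B − 1·row C = (60, −1, 2)   [check: −1·260 + 2·160 = 60]
  100 = 1·60 + 40   → row E = row C − 1·row D = (40, 2, −3)   [check: 2·260 − 3·160 = 40]
  60 = 1·40 + 20   → row F = row D − 1·row E = (20, −3, 5)   [check: −3·260 + 5·160 = 20]
  40 = 2·20 + 0   → remainder 0, stop. gcd = 20 (last nonzero row F).
So gcd(160, 260) = 20, with Bézout identity −3·260 + 5·160 = 20. Containment (⊇): the Bézout identity exhibits 20 as an element of (160, 260), giving (20) ⊆ (160, 260). Containment (⊆): since 20 | 160 and 20 | 260 (160 = 20·8, 260 = 20·13), every Z-linear combination of 160 and 260 is divisible by 20, so (160, 260) ⊆ (20). Therefore (160, 260) = (20), d = 20.

Final answer: (160, 260) = (20); d = 20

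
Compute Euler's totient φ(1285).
φ is multiplicative, with φ(p^e) = p^e − p^(e−1). Factorise 1285 = 5 · 257. Then
  φ(1285) = (5 − 1) · (257 − 1) = 4 · 256 = 1024.

Final answer: φ(1285) = 1024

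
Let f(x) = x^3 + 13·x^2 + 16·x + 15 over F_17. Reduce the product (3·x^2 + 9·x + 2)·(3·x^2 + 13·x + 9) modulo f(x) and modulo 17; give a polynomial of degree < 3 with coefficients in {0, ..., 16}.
Multiply as integer polynomials: a · b = 9·x^4 + 66·x^3 + 150·x^2 + 107·x + 18. Reducing coefficients mod 17: a · b ≡ 9·x^4 + 15·x^3 + 14·x^2 + 5·x + 1. Now divide by f(x) = x^3 + 13·x^2 + 16·x + 15 in F_17[x], eliminating the leading term at each step:
  leading term 9·x^4: subtract (9·x)·f(x) = 9·x^4 + 15·x^3 + 8·x^2 + 16·x, leaving 6·x^2 + 6·x + 1 (coefficients mod 17)
The degree is now < 3, so this is the remainder. Hence a · b ≡ 6·x^2 + 6·x + 1 in F_17[x]/(f).

Final answer: a · b ≡ 6·x^2 + 6·x + 1 (mod f(x))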